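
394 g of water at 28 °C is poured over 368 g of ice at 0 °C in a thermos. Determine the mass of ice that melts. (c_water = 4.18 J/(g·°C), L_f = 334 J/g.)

m_melted ≈ 138 g

Heat available from the water dropping to 0 °C: 394·4.18·28 = 46114 J.
To melt every bit of ice: 368·334 = 122912 J.
That's not enough to melt it all — equilibrium is at 0 °C with ice remaining.
m_melt = 46114 / L_f = 138.1 g.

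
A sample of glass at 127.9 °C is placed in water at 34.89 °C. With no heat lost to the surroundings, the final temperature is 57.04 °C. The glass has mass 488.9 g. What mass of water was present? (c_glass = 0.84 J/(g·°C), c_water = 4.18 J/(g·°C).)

m ≈ 314 g

Heat gained plus heat lost sum to zero:
488.9×0.84×(57.04 − 127.9) + m×4.18×(57.04 − 34.89) = 0
92.59 m = 29101
m = 29101/92.59 ≈ 314.3 g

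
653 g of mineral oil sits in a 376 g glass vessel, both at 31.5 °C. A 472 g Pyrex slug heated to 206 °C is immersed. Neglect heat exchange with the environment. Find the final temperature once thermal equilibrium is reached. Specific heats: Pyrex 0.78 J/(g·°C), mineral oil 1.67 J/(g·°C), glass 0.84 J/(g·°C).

Setting the total heat transfer to zero:
472·0.78·(T − 206) + 653·1.67·(T − 31.5) + 376·0.84·(T − 31.5) = 0
(368.16 + 1090.5 + 315.84) T = 368.16·206 + 1090.5·31.5 + 315.84·31.5
T = 120141 / 1774.5 = 67.7 °C

T_f ≈ 67.7 °C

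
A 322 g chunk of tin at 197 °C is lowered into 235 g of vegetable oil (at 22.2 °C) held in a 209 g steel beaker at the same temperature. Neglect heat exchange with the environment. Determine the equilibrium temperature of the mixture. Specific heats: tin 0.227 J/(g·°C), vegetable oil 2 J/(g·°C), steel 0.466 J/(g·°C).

T_f ≈ 42.1 °C

T_f is the heat-capacity-weighted average of the initial temperatures:
T_f = (73.09*197 + 470*22.2 + 97.39*22.2) / (73.09 + 470 + 97.39)
    = 26996 / 640.49 ≈ 42.15 °C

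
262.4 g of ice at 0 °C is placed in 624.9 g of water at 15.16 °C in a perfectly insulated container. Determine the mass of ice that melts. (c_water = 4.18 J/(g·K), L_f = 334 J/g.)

m_melted ≈ 119 g

Water can give up m c ΔT = 624.9·4.18·15.16 = 39599 J before reaching 0 °C.
To melt every bit of ice: 262.4·334 = 87642 J.
39599 J < 87642 J, so only part of the ice melts and the system sits at 0 °C.
m_melt = 39599 / L_f = 118.6 g.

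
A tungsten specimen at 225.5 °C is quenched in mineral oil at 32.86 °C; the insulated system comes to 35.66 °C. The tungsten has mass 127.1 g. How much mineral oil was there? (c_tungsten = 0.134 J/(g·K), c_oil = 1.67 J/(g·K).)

m ≈ 691 g

Net heat exchanged in the isolated system is zero:
127.1×0.134×(35.66 − 225.5) + m×1.67×(35.66 − 32.86) = 0
4.676 m = 3233.2
m = 3233.2/4.676 ≈ 691.5 g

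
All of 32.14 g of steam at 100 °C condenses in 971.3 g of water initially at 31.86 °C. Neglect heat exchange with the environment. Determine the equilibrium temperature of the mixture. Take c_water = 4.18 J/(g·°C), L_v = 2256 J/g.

T_f ≈ 51.3 °C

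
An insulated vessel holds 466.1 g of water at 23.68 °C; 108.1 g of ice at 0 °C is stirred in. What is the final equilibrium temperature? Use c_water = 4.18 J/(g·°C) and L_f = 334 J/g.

Sum of m c ΔT and latent-heat terms is zero:
latent heat to melt: 108.1×334 = 36105
  meltwater 0→T: 108.1×4.18×T = 451.86 T
  water: 1948.3(T − 23.68)
2400.2 T = 46136 − 36105 = 10030
T ≈ 4.18 °C — above 0 °C, consistent with complete melting.

T_f ≈ 4.2 °C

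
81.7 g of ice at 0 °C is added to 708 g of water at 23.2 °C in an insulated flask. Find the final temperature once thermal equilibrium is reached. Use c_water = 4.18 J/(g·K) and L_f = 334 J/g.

T_f ≈ 12.5 °C

Setting the total heat transfer to zero:
fusion: m_ice L_f = 81.7·334 = 27288; meltwater 0→T: 81.7·4.18·T = 341.51 T; water cools: 708·4.18·(T − 23.2) = 2959.4(T − 23.2)
3300.9 T = 68659 − 27288 = 41371
T ≈ 12.53 °C — above 0 °C, consistent with complete melting.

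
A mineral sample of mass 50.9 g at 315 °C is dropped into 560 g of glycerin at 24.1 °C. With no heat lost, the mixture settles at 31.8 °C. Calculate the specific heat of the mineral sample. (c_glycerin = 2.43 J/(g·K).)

Heat gained plus heat lost sum to zero:
50.9×c×(31.8 − 315) + 560×2.43×(31.8 − 24.1) = 0
-14415 c = -10478
c = -10478/-14415 ≈ 0.7269 J/(g·K)

c ≈ 0.727 J/(g·K)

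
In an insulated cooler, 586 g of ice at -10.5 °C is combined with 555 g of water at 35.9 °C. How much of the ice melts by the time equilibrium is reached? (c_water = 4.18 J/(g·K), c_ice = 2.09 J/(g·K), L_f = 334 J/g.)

Water can give up m c ΔT = 555·4.18·35.9 = 83284 J before reaching 0 °C.
Of that, 586·2.09·10.5 = 12860 J goes to bring the ice to 0 °C, leaving 70425 J.
Melting all 586 g of ice would need 586·334 = 195724 J.
Since 70425 < 195724 J, not all the ice melts; equilibrium is at 0 °C.
m_melt = 70425 / L_f = 210.9 g.

m_melted ≈ 211 g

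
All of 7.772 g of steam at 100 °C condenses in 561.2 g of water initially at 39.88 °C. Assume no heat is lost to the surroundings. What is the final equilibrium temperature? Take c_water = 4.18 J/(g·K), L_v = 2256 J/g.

Energy balance with sensible and latent terms:
steam→water at 100 °C releases m L_v = 7.772·2256 = 17534
  condensed water 100 °C→T: 32.49(T − 100)
  water warms: 561.2·4.18·(T − 39.88) = 2345.8(T − 39.88)
2378.3 T = 17534 + 3248.7 + 93551 = 114333
T ≈ 48.07 °C (< 100 °C, so full condensation is consistent).

T_f ≈ 48.1 °C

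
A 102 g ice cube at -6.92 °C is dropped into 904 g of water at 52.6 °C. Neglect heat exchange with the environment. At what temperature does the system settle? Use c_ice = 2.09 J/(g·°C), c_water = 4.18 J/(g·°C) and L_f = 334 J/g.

T_f ≈ 38.8 °C

Conservation of energy gives ΣQ = 0:
ice -6.92→0 °C: 102·2.09·6.92 = 1475.2
  melt ice: 102·334 = 34068
  warm the meltwater: 426.36 T
  water cools: 904·4.18·(T − 52.6) = 3778.7(T − 52.6)
4205.1 T = 198761 − 35543 = 163217
T ≈ 38.81 °C — above 0 °C, consistent with complete melting.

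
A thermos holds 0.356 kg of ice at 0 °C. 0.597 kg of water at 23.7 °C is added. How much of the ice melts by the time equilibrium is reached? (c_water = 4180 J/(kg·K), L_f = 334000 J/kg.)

m_melted ≈ 0.177 kg

Water can give up m c ΔT = 0.597·4180·23.7 = 59142 J before reaching 0 °C.
Fully melting the ice requires m_ice L_f = 0.356·334000 = 118904 J.
Since 59142 < 118904 J, not all the ice melts; equilibrium is at 0 °C.
m_melt = 59142 / L_f = 0.1771 kg.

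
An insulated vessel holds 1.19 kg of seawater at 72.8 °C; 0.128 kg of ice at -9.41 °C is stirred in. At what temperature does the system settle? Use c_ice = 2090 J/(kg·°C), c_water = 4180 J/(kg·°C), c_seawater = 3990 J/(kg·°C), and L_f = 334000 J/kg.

T_f ≈ 56.9 °C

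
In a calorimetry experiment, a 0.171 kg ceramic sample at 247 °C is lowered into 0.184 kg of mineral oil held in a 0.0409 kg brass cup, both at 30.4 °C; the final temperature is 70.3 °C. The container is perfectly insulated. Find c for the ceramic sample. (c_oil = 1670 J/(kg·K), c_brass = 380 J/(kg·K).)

Let T be the final temperature. ΣQ_i = 0:
0.171×c×(70.3 − 247) + 0.184×1670×(70.3 − 30.4) + 0.0409×380×(70.3 − 30.4) = 0
-30.22 c = -12881
c = -12881/-30.22 ≈ 426.3 J/(kg·K)

c ≈ 426 J/(kg·K)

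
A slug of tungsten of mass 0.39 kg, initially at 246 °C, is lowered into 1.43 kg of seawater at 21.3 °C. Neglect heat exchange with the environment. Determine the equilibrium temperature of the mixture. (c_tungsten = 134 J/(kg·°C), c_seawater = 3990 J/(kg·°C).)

Heat lost by the tungsten equals heat gained by the seawater:
0.39·134·(246 − T) = 1.43·3990·(T − 21.3)
52.26(246 − T) = 5705.7(T − 21.3)
5758 T = 134387  ⇒  T ≈ 23.34 °C

T_f ≈ 23.3 °C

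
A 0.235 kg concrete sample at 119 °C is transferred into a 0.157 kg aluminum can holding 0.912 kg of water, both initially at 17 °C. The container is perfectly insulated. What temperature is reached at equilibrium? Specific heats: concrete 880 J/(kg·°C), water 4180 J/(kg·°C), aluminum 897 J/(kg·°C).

T_f ≈ 22.1 °C

Heat gained plus heat lost sum to zero:
0.235×880×(T − 119) + 0.912×4180×(T − 17) + 0.157×897×(T − 17) = 0
206.8(T − 119) + 3812.2(T − 17) + 140.83(T − 17) = 0
4159.8 T = 91810
T = 91810/4159.8 ≈ 22.07 °C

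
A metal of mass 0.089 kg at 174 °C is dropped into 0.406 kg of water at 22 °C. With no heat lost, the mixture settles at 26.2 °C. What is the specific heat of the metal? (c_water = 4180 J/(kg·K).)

c ≈ 542 J/(kg·K)

Setting the total heat transfer to zero:
0.089×c×(26.2 − 174) + 0.406×4180×(26.2 − 22) = 0
-13.15 c = -7127.7
c = -7127.7/-13.15 ≈ 541.9 J/(kg·K)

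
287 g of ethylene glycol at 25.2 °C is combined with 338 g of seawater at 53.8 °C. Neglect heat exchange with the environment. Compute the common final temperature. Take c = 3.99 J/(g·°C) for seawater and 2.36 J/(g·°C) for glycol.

T_f ≈ 44.2 °C

|Q_seawater| = |Q_glycol|:
338×3.99×(53.8 − T) = 287×2.36×(T − 25.2)
1348.6(53.8 − T) = 677.32(T − 25.2)
2025.9 T = 89624  ⇒  T ≈ 44.24 °C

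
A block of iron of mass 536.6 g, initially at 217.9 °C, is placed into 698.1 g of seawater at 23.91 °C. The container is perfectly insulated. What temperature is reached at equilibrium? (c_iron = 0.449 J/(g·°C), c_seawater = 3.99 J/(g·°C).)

T_f ≈ 39.4 °C

Set heat shed by the hot body equal to heat absorbed by the cold body:
536.6×0.449×(217.9 − T) = 698.1×3.99×(T − 23.91)
240.93(217.9 − T) = 2785.4(T − 23.91)
3026.4 T = 119099  ⇒  T ≈ 39.35 °C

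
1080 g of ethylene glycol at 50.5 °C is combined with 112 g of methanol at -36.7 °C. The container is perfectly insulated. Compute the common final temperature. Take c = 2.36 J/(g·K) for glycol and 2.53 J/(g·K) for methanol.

|Q_glycol| = |Q_methanol|:
1080·2.36·(50.5 − T) = 112·2.53·(T − (-36.7))
2548.8(50.5 − T) = 283.36(T − (-36.7))
2832.2 T = 118315  ⇒  T ≈ 41.78 °C

T_f ≈ 41.8 °C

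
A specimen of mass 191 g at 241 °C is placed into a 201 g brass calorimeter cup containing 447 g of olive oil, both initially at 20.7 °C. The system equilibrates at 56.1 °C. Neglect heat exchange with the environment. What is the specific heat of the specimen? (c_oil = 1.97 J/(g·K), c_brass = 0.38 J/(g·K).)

Net heat exchanged in the isolated system is zero:
191·c·(56.1 − 241) + 447·1.97·(56.1 − 20.7) + 201·0.38·(56.1 − 20.7) = 0
-35316 c = -33877
c = -33877/-35316 ≈ 0.9592 J/(g·K)

c ≈ 0.959 J/(g·K)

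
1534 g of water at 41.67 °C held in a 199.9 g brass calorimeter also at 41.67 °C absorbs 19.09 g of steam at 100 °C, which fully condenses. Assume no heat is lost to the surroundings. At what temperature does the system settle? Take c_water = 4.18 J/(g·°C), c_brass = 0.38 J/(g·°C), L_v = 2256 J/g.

T_f ≈ 48.9 °C

Sum of m c ΔT and latent-heat terms is zero:
condense steam: −19.09·2256 = −43067
  condensed water 100 °C→T: 79.8(T − 100)
  original water: 6412.1(T − 41.67)
  brass cup: 199.9·0.38·(T − 41.67) = 75.96(T − 41.67)
6567.9 T = 43067 + 7979.6 + 270358 = 321405
T ≈ 48.94 °C, under the boiling point, so the assumption holds.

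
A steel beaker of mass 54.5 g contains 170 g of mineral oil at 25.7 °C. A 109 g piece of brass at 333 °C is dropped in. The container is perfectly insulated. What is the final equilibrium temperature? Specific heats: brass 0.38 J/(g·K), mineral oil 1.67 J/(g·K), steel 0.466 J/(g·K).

T_f ≈ 62.0 °C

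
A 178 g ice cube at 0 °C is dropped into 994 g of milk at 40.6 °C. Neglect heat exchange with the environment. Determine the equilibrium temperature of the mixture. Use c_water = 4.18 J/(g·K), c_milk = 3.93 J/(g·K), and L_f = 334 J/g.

Heat gained plus heat lost sum to zero:
melt ice: 178×334 = 59452
  meltwater 0→T: 178×4.18×T = 744.04 T
  milk: 3906.4(T − 40.6)
4650.5 T = 158601 − 59452 = 99149
T ≈ 21.32 °C (positive, so assuming full melt was valid).

T_f ≈ 21.3 °C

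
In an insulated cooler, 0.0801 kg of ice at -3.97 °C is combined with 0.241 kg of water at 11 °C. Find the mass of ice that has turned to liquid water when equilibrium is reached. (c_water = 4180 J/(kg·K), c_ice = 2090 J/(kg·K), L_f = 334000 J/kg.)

m_melted ≈ 0.0312 kg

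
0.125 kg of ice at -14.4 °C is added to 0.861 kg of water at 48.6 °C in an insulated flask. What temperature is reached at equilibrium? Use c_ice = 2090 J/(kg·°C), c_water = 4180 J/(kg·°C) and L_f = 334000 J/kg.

T_f ≈ 31.4 °C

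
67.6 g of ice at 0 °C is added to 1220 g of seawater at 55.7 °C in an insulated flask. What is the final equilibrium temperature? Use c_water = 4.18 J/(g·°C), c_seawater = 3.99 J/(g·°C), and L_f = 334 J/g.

T_f ≈ 48.3 °C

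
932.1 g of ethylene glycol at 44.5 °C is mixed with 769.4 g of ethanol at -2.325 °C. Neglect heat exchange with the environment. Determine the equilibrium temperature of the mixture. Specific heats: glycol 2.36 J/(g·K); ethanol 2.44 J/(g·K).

Heat lost by the glycol equals heat gained by the ethanol:
932.1×2.36×(44.5 − T) = 769.4×2.44×(T − (-2.325))
2199.8(44.5 − T) = 1877.3(T − (-2.325))
4077.1 T = 93524  ⇒  T ≈ 22.94 °C

T_f ≈ 22.9 °C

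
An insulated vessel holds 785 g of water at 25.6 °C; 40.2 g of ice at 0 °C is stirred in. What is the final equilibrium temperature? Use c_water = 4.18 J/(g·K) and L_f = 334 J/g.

T_f ≈ 20.5 °C

Setting the total heat transfer to zero:
melt ice: 40.2×334 = 13427; warm the meltwater: 168.04 T; water: 3281.3(T − 25.6)
3449.3 T = 84001 − 13427 = 70574
T ≈ 20.46 °C. Since T > 0 °C, the all-ice-melts assumption holds.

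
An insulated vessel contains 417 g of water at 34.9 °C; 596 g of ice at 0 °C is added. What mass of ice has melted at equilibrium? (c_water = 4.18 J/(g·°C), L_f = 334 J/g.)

Heat available from the water dropping to 0 °C: 417·4.18·34.9 = 60833 J.
To melt every bit of ice: 596·334 = 199064 J.
Since 60833 < 199064 J, not all the ice melts; equilibrium is at 0 °C.
m_melted·334 = 60833  ⇒  m_melted ≈ 182.1 g.

m_melted ≈ 182 g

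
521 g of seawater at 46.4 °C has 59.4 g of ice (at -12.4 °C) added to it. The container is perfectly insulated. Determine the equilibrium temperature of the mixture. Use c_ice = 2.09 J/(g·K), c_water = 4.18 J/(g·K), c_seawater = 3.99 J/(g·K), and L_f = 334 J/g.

Conservation of energy gives ΣQ = 0:
ice -12.4→0 °C: 59.4·2.09·12.4 = 1539.4; latent heat to melt: 59.4·334 = 19840; meltwater 0→T: 59.4·4.18·T = 248.29 T; seawater: 2078.8(T − 46.4)
2327.1 T = 96456 − 21379 = 75077
T ≈ 32.26 °C. Since T > 0 °C, the all-ice-melts assumption holds.

T_f ≈ 32.3 °C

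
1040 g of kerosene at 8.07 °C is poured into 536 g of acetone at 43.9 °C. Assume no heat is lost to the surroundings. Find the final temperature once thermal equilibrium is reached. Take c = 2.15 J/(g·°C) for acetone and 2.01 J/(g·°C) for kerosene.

T_f ≈ 20.8 °C

|Q_acetone| = |Q_kerosene|:
536×2.15×(43.9 − T) = 1040×2.01×(T − 8.07)
1152.4(43.9 − T) = 2090.4(T − 8.07)
3242.8 T = 67460  ⇒  T ≈ 20.80 °C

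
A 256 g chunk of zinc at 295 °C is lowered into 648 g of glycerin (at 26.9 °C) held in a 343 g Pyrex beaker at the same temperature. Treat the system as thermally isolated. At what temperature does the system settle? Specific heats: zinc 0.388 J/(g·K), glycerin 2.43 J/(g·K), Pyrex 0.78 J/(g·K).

Taking heat into each body as positive, Σ m c ΔT = 0:
256·0.388·(T − 295) + 648·2.43·(T − 26.9) + 343·0.78·(T − 26.9) = 0
(99.33 + 1574.6 + 267.54) T = 99.33·295 + 1574.6·26.9 + 267.54·26.9
T = 78856/1941.5 ≈ 40.62 °C

T_f ≈ 40.6 °C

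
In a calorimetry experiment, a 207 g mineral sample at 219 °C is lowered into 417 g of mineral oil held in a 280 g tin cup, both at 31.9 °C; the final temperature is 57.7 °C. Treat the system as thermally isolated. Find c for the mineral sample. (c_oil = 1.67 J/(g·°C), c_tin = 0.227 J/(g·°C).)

c ≈ 0.587 J/(g·°C)

Energy conservation, ΣQ = 0:
207×c×(57.7 − 219) + 417×1.67×(57.7 − 31.9) + 280×0.227×(57.7 − 31.9) = 0
-33389 c = -19607
c = -19607/-33389 ≈ 0.5872 J/(g·°C)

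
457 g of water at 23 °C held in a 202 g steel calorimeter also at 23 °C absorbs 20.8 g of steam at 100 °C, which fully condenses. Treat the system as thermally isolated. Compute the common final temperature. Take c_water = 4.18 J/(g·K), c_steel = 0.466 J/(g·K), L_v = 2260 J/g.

T_f ≈ 48.7 °C

Setting the total heat transfer to zero:
steam→water at 100 °C releases m L_v = 20.8·2260 = 47008
  condensed water 100 °C→T: 86.94(T − 100)
  water warms: 457·4.18·(T − 23) = 1910.3(T − 23)
  cup: 94.13(T − 23)
2091.3 T = 47008 + 8694.4 + 46101 = 101803
T ≈ 48.68 °C, under the boiling point, so the assumption holds.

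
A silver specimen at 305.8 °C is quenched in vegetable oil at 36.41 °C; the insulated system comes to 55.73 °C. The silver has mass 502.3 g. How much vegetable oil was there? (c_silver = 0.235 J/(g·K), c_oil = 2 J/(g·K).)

m ≈ 764 g

|Q_silver| = |Q_oil|:
502.3×0.235×(305.8 − 55.73) = m×2×(55.73 − 36.41)
38.64 m = 29518  ⇒  m ≈ 763.9 g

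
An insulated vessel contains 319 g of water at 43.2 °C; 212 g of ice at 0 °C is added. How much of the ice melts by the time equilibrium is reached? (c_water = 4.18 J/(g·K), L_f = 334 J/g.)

m_melted ≈ 172 g

Cooling the water to 0 °C releases 319·4.18·43.2 = 57604 J.
To melt every bit of ice: 212·334 = 70808 J.
Since 57604 < 70808 J, not all the ice melts; equilibrium is at 0 °C.
m_melted·334 = 57604  ⇒  m_melted ≈ 172.5 g.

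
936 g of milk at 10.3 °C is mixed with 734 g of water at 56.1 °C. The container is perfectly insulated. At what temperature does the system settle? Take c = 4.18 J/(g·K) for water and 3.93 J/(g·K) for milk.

T_f ≈ 31.1 °C

T_f = Σ m_i c_i T_i / Σ m_i c_i:
T_f = (3068.1*56.1 + 3678.5*10.3) / (3068.1 + 3678.5)
    = 210010 / 6746.6 ≈ 31.13 °C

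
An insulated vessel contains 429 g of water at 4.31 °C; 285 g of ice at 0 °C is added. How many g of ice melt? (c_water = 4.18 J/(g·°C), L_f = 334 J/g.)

Cooling the water to 0 °C releases 429·4.18·4.31 = 7728.8 J.
Melting all 285 g of ice would need 285·334 = 95190 J.
That's not enough to melt it all — equilibrium is at 0 °C with ice remaining.
Mass melted = 7728.8/334 ≈ 23.14 g.

m_melted ≈ 23.1 g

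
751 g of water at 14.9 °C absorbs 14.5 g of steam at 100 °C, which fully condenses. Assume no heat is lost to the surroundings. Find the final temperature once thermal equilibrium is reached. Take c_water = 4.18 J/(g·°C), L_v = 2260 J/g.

T_f ≈ 26.8 °C

Energy conservation, ΣQ = 0:
steam→water at 100 °C releases m L_v = 14.5·2260 = 32770
  condensate cools 100→T: 14.5·4.18·(T − 100) = 60.61(T − 100)
  water warms: 751·4.18·(T − 14.9) = 3139.2(T − 14.9)
3199.8 T = 32770 + 6061 + 46774 = 85605
T ≈ 26.75 °C (< 100 °C, so full condensation is consistent).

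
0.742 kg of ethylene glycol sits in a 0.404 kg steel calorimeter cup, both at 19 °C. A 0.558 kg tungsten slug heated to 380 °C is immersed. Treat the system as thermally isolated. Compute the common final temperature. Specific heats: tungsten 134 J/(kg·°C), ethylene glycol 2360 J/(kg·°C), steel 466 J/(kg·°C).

Heat gained plus heat lost sum to zero:
0.558×134×(T − 380) + 0.742×2360×(T − 19) + 0.404×466×(T − 19) = 0
2014.2 T = 65262
T = 65262 / 2014.2 = 32.4 °C

T_f ≈ 32.4 °C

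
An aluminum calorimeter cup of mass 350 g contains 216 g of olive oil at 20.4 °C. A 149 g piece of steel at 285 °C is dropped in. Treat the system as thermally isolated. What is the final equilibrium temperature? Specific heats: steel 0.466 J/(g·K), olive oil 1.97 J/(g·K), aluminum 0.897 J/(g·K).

T_f ≈ 43.1 °C

Setting the total heat transfer to zero:
149×0.466×(T − 285) + 216×1.97×(T − 20.4) + 350×0.897×(T − 20.4) = 0
808.9 T = 34874
T ≈ 43.11 °C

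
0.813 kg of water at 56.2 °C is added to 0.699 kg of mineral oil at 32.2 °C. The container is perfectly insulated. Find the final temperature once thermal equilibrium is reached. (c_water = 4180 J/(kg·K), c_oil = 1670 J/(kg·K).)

Setting the total heat transfer to zero:
0.813×4180×(T − 56.2) + 0.699×1670×(T − 32.2) = 0
(3398.3 + 1167.3) T = 3398.3×56.2 + 1167.3×32.2
T = 228575 / 4565.7 = 50.1 °C

T_f ≈ 50.1 °C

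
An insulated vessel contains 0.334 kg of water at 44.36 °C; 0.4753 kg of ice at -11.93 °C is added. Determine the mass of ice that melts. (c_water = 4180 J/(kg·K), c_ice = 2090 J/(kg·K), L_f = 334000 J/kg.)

Heat available from the water dropping to 0 °C: 0.334×4180×44.36 = 61932 J.
Warming the ice to 0 °C takes 0.4753×2090×11.93 = 11851 J, leaving 50081 J for melting.
To melt every bit of ice: 0.4753×334000 = 158750 J.
50081 J < 158750 J, so only part of the ice melts and the system sits at 0 °C.
m_melted×334000 = 50081  ⇒  m_melted ≈ 0.1499 kg.

m_melted ≈ 0.15 kg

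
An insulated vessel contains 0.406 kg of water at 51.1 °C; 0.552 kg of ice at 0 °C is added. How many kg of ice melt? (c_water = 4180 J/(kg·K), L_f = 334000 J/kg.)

m_melted ≈ 0.26 kg

Heat available from the water dropping to 0 °C: 0.406×4180×51.1 = 86721 J.
Fully melting the ice requires m_ice L_f = 0.552×334000 = 184368 J.
Since 86721 < 184368 J, not all the ice melts; equilibrium is at 0 °C.
m_melted×334000 = 86721  ⇒  m_melted ≈ 0.2596 kg.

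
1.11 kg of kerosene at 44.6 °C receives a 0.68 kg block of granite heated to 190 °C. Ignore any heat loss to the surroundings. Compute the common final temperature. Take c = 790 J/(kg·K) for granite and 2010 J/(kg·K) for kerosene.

T_f ≈ 72.8 °C

T_f = Σ m_i c_i T_i / Σ m_i c_i:
T_f = (537.2×190 + 2231.1×44.6) / (537.2 + 2231.1)
    = 201575 / 2768.3 ≈ 72.82 °C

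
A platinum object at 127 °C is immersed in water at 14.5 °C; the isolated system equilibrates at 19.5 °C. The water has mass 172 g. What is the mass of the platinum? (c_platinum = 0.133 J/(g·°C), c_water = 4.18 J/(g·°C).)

m ≈ 251 g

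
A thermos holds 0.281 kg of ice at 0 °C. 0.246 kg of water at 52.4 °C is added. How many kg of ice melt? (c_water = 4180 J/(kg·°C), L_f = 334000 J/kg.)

Water can give up m c ΔT = 0.246×4180×52.4 = 53882 J before reaching 0 °C.
Fully melting the ice requires m_ice L_f = 0.281×334000 = 93854 J.
That's not enough to melt it all — equilibrium is at 0 °C with ice remaining.
Mass melted = 53882/334000 ≈ 0.1613 kg.

m_melted ≈ 0.161 kg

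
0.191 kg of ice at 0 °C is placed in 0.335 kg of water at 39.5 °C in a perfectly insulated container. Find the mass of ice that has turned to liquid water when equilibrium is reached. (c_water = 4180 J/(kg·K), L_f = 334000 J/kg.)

m_melted ≈ 0.166 kg

Cooling the water to 0 °C releases 0.335×4180×39.5 = 55312 J.
To melt every bit of ice: 0.191×334000 = 63794 J.
Since 55312 < 63794 J, not all the ice melts; equilibrium is at 0 °C.
m_melt = 55312 / L_f = 0.1656 kg.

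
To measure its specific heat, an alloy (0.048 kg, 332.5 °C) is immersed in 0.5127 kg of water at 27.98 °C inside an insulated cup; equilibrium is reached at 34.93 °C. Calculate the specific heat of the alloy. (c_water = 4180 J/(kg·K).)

Net heat exchanged in the isolated system is zero:
0.048×c×(34.93 − 332.5) + 0.5127×4180×(34.93 − 27.98) = 0
-14.28 c = -14894
c = -14894/-14.28 ≈ 1043 J/(kg·K)

c ≈ 1040 J/(kg·K)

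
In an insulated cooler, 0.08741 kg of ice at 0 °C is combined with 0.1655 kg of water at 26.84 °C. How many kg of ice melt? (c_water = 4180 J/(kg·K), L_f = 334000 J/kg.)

m_melted ≈ 0.0556 kg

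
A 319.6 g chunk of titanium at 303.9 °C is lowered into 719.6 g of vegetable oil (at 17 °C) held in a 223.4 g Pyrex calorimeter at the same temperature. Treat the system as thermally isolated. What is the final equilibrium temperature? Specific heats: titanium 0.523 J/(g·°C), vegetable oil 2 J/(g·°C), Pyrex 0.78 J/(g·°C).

T_f ≈ 43.9 °C

T_f is the heat-capacity-weighted average of the initial temperatures:
T_f = (167.15×303.9 + 1439.2×17 + 174.25×17) / (167.15 + 1439.2 + 174.25)
    = 78226 / 1780.6 ≈ 43.93 °C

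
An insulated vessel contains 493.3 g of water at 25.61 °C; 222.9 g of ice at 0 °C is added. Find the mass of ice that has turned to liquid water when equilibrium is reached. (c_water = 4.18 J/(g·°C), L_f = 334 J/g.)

m_melted ≈ 158 g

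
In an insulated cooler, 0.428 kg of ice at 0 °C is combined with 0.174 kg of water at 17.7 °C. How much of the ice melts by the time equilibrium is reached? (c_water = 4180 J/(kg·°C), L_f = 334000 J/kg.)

Water can give up m c ΔT = 0.174×4180×17.7 = 12874 J before reaching 0 °C.
Melting all 0.428 kg of ice would need 0.428×334000 = 142952 J.
That's not enough to melt it all — equilibrium is at 0 °C with ice remaining.
Mass melted = 12874/334000 ≈ 0.03854 kg.

m_melted ≈ 0.0385 kg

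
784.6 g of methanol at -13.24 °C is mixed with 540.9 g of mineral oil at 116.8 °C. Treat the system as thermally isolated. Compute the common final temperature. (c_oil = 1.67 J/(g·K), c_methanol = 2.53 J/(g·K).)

Set heat shed by the hot body equal to heat absorbed by the cold body:
540.9×1.67×(116.8 − T) = 784.6×2.53×(T − (-13.24))
903.3(116.8 − T) = 1985(T − (-13.24))
2888.3 T = 79224  ⇒  T ≈ 27.43 °C

T_f ≈ 27.4 °C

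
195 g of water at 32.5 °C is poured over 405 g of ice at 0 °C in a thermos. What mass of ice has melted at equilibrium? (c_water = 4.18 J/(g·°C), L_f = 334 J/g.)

m_melted ≈ 79.3 g

Cooling the water to 0 °C releases 195·4.18·32.5 = 26491 J.
Melting all 405 g of ice would need 405·334 = 135270 J.
Since 26491 < 135270 J, not all the ice melts; equilibrium is at 0 °C.
Mass melted = 26491/334 ≈ 79.31 g.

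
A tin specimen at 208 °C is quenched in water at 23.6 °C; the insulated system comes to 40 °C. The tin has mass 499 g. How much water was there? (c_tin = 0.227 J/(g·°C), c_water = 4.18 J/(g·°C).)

m ≈ 278 g

Taking heat into each body as positive, Σ m c ΔT = 0:
499·0.227·(40 − 208) + m·4.18·(40 − 23.6) = 0
68.55 m = 19030
m = 19030/68.55 ≈ 277.6 g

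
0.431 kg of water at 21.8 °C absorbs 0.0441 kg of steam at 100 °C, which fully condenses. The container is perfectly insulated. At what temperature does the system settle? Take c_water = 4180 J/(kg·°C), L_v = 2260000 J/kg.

T_f ≈ 79.2 °C

Setting the total heat transfer to zero:
latent heat released on condensation: 0.0441×2260000 = 99666; condensed water 100 °C→T: 184.34(T − 100); water warms: 0.431×4180×(T − 21.8) = 1801.6(T − 21.8)
1985.9 T = 99666 + 18434 + 39274 = 157374
T ≈ 79.25 °C, under the boiling point, so the assumption holds.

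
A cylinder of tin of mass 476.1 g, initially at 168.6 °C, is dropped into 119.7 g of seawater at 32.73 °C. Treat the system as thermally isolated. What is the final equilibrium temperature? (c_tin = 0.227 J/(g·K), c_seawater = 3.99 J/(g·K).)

|Q_tin| = |Q_seawater|:
476.1*0.227*(168.6 − T) = 119.7*3.99*(T − 32.73)
108.07(168.6 − T) = 477.6(T − 32.73)
585.68 T = 33853  ⇒  T ≈ 57.80 °C

T_f ≈ 57.8 °C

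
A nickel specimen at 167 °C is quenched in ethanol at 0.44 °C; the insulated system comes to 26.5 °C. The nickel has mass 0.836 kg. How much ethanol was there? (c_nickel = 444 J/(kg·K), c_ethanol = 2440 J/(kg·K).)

m ≈ 0.82 kg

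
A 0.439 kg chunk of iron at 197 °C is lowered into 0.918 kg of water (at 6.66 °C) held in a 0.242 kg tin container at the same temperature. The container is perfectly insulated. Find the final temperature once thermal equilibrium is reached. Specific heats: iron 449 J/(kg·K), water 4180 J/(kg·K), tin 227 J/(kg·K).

T_f ≈ 15.8 °C

Setting the total heat transfer to zero:
0.439×449×(T − 197) + 0.918×4180×(T − 6.66) + 0.242×227×(T − 6.66) = 0
4089.3 T = 64753
T ≈ 15.83 °C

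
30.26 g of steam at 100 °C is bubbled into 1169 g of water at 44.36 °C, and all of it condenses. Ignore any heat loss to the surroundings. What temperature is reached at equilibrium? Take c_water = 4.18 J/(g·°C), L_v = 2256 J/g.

Heat gained plus heat lost sum to zero:
condense steam: −30.26·2256 = −68267
  condensed water 100 °C→T: 126.49(T − 100)
  original water: 4886.4(T − 44.36)
5012.9 T = 68267 + 12649 + 216762 = 297677
T ≈ 59.38 °C — below 100 °C, confirming all the steam condensed.

T_f ≈ 59.4 °C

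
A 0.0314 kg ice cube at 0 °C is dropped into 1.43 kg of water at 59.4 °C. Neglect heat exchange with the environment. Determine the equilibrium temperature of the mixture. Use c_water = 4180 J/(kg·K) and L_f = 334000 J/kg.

T_f ≈ 56.4 °C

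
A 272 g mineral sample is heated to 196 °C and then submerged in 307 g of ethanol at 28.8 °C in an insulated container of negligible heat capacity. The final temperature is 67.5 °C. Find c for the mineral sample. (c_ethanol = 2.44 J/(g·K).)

m_s c (T_s − T_f) = m_ethanol c_ethanol (T_f − T_0):
272·c·(196 − 67.5) = 307·2.44·(67.5 − 28.8)
34952 c = 28989  ⇒  c ≈ 0.8294 J/(g·K)

c ≈ 0.829 J/(g·K)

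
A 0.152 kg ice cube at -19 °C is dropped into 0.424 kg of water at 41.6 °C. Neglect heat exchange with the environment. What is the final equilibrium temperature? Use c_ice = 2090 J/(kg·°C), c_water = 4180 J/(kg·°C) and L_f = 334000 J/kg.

T_f ≈ 7.0 °C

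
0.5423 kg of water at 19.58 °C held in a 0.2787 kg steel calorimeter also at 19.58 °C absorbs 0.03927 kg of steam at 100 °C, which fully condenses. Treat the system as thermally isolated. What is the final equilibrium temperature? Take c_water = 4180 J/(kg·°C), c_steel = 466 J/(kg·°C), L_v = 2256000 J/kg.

Let T be the final temperature. ΣQ_i = 0:
steam→water at 100 °C releases m L_v = 0.03927×2256000 = 88593; condensate cools 100→T: 0.03927×4180×(T − 100) = 164.15(T − 100); water warms: 0.5423×4180×(T − 19.58) = 2266.8(T − 19.58); cup: 129.87(T − 19.58)
2560.8 T = 88593 + 16415 + 46927 = 151935
T ≈ 59.33 °C, under the boiling point, so the assumption holds.

T_f ≈ 59.3 °C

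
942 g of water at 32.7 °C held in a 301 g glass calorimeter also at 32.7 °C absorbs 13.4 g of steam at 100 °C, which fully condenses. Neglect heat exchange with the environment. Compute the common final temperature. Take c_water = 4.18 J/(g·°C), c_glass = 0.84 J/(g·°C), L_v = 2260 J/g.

Conservation of energy gives ΣQ = 0:
latent heat released on condensation: 13.4·2260 = 30284
  condensed water 100 °C→T: 56.01(T − 100)
  water warms: 942·4.18·(T − 32.7) = 3937.6(T − 32.7)
  glass cup: 301·0.84·(T − 32.7) = 252.84(T − 32.7)
4246.4 T = 30284 + 5601.2 + 137026 = 172911
T ≈ 40.72 °C — below 100 °C, confirming all the steam condensed.

T_f ≈ 40.7 °C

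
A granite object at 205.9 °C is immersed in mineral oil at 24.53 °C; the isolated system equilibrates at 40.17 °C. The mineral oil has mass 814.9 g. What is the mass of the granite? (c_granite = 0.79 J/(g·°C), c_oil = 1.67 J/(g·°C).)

m ≈ 163 g

Let T be the final temperature. ΣQ_i = 0:
m×0.79×(40.17 − 205.9) + 814.9×1.67×(40.17 − 24.53) = 0
-130.93 m = -21284
m = -21284/-130.93 ≈ 162.6 g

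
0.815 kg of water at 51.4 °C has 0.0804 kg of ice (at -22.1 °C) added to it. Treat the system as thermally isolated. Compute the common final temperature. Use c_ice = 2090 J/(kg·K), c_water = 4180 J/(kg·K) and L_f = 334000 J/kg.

Net heat exchanged in the isolated system is zero:
warm ice to 0 °C: 0.0804·2090·(0 − (-22.1)) = 3713.6; melt ice: 0.0804·334000 = 26854; meltwater 0→T: 0.0804·4180·T = 336.07 T; water cools: 0.815·4180·(T − 51.4) = 3406.7(T − 51.4)
3742.8 T = 175104 − 30567 = 144537
T ≈ 38.62 °C — above 0 °C, consistent with complete melting.

T_f ≈ 38.6 °C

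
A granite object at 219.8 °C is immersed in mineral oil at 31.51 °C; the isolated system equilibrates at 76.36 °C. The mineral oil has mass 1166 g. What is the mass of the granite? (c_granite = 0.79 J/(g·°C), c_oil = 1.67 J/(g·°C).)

m ≈ 771 g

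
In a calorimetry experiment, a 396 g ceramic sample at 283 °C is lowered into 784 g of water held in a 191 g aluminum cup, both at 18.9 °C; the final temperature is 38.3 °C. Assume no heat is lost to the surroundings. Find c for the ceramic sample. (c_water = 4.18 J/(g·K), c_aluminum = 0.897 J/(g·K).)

Let T be the final temperature. ΣQ_i = 0:
396·c·(38.3 − 283) + 784·4.18·(38.3 − 18.9) + 191·0.897·(38.3 − 18.9) = 0
-96901 c = -66900
c = -66900/-96901 ≈ 0.6904 J/(g·K)

c ≈ 0.69 J/(g·K)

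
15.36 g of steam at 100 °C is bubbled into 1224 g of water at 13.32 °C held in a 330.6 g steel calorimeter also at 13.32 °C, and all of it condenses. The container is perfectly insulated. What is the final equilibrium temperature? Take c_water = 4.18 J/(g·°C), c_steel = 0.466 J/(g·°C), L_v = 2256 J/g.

T_f ≈ 20.9 °C

Let T be the final temperature. ΣQ_i = 0:
steam→water at 100 °C releases m L_v = 15.36·2256 = 34652
  condensed water 100 °C→T: 64.2(T − 100)
  original water: 5116.3(T − 13.32)
  cup: 154.06(T − 13.32)
5334.6 T = 34652 + 6420.5 + 70201 = 111274
T ≈ 20.86 °C (< 100 °C, so full condensation is consistent).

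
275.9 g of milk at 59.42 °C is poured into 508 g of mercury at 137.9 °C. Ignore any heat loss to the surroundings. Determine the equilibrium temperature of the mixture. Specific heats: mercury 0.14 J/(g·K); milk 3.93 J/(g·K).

T_f ≈ 64.3 °C

Setting the total heat transfer to zero:
508×0.14×(T − 137.9) + 275.9×3.93×(T − 59.42) = 0
(71.12 + 1084.3) T = 71.12×137.9 + 1084.3×59.42
T = 74236 / 1155.4 = 64.3 °C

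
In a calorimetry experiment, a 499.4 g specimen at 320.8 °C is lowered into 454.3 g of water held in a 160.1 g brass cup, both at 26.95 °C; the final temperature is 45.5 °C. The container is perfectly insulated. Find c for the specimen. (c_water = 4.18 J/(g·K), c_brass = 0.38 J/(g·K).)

Setting the total heat transfer to zero:
499.4·c·(45.5 − 320.8) + 454.3·4.18·(45.5 − 26.95) + 160.1·0.38·(45.5 − 26.95) = 0
-137485 c = -36355
c = -36355/-137485 ≈ 0.2644 J/(g·K)

c ≈ 0.264 J/(g·K)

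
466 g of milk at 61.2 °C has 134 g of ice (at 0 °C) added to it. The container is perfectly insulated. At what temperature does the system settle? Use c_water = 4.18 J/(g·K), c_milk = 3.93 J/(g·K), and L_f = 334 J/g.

T_f ≈ 28.2 °C

Net heat exchanged in the isolated system is zero:
melt ice: 134×334 = 44756; meltwater 0→T: 134×4.18×T = 560.12 T; milk cools: 466×3.93×(T − 61.2) = 1831.4(T − 61.2)
2391.5 T = 112080 − 44756 = 67324
T ≈ 28.15 °C. Since T > 0 °C, the all-ice-melts assumption holds.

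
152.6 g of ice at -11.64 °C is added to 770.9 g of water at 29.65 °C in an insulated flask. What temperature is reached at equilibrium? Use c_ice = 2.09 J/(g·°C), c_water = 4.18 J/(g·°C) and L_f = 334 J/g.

T_f ≈ 10.6 °C

Sum of m c ΔT and latent-heat terms is zero:
warm ice to 0 °C: 152.6·2.09·(0 − (-11.64)) = 3712.4; melt ice: 152.6·334 = 50968; meltwater 0→T: 152.6·4.18·T = 637.87 T; water cools: 770.9·4.18·(T − 29.65) = 3222.4(T − 29.65)
3860.2 T = 95543 − 54681 = 40862
T ≈ 10.59 °C. Since T > 0 °C, the all-ice-melts assumption holds.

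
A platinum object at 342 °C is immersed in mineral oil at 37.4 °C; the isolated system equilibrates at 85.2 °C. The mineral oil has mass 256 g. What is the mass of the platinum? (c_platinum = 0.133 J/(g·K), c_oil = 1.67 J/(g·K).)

m ≈ 598 g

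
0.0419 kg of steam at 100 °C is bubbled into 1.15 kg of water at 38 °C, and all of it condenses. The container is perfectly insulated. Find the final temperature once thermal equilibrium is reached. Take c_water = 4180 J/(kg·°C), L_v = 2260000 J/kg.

Sum of m c ΔT and latent-heat terms is zero:
latent heat released on condensation: 0.0419×2260000 = 94694; condensed water 100 °C→T: 175.14(T − 100); original water: 4807(T − 38)
4982.1 T = 94694 + 17514 + 182666 = 294874
T ≈ 59.19 °C — below 100 °C, confirming all the steam condensed.

T_f ≈ 59.2 °C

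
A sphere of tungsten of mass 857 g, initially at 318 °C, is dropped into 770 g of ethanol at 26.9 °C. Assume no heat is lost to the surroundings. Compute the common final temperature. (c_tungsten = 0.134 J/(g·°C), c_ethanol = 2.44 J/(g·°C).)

Net heat exchanged in the isolated system is zero:
857*0.134*(T − 318) + 770*2.44*(T − 26.9) = 0
114.84(T − 318) + 1878.8(T − 26.9) = 0
(114.84 + 1878.8) T = 114.84*318 + 1878.8*26.9
T ≈ 43.67 °C

T_f ≈ 43.7 °C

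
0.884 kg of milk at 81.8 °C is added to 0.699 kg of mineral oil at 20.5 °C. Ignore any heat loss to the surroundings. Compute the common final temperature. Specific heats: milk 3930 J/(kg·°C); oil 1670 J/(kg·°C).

Set heat shed by the hot body equal to heat absorbed by the cold body:
0.884×3930×(81.8 − T) = 0.699×1670×(T − 20.5)
3474.1(81.8 − T) = 1167.3(T − 20.5)
4641.4 T = 308113  ⇒  T ≈ 66.38 °C

T_f ≈ 66.4 °C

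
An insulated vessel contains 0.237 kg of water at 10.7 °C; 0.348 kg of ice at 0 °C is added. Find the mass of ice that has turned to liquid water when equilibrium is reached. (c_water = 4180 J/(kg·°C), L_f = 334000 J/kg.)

m_melted ≈ 0.0317 kg

Water can give up m c ΔT = 0.237·4180·10.7 = 10600 J before reaching 0 °C.
To melt every bit of ice: 0.348·334000 = 116232 J.
Since 10600 < 116232 J, not all the ice melts; equilibrium is at 0 °C.
Mass melted = 10600/334000 ≈ 0.03174 kg.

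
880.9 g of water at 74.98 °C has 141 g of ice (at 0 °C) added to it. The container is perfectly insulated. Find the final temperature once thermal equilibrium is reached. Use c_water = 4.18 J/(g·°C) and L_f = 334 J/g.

T_f ≈ 53.6 °C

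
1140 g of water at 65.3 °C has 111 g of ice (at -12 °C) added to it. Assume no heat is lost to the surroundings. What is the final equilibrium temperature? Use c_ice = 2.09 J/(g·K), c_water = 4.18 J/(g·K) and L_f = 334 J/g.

Net heat exchanged in the isolated system is zero:
ice -12→0 °C: 111×2.09×12 = 2783.9
  melt ice: 111×334 = 37074
  meltwater 0→T: 111×4.18×T = 463.98 T
  water: 4765.2(T − 65.3)
5229.2 T = 311168 − 39858 = 271310
T ≈ 51.88 °C (positive, so assuming full melt was valid).

T_f ≈ 51.9 °C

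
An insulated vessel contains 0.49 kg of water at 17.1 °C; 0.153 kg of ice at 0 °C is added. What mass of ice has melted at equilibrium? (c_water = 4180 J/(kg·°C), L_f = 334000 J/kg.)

m_melted ≈ 0.105 kg

Heat available from the water dropping to 0 °C: 0.49·4180·17.1 = 35024 J.
Fully melting the ice requires m_ice L_f = 0.153·334000 = 51102 J.
35024 J < 51102 J, so only part of the ice melts and the system sits at 0 °C.
m_melted·334000 = 35024  ⇒  m_melted ≈ 0.1049 kg.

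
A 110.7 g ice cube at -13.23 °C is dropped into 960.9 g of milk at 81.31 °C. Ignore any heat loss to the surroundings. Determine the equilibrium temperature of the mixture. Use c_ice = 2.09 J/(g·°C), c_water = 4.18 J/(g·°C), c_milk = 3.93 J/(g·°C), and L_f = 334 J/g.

Setting the total heat transfer to zero:
warm ice to 0 °C: 110.7×2.09×(0 − (-13.23)) = 3060.9; latent heat to melt: 110.7×334 = 36974; warm the meltwater: 462.73 T; milk: 3776.3(T − 81.31)
4239.1 T = 307054 − 40035 = 267019
T ≈ 62.99 °C (positive, so assuming full melt was valid).

T_f ≈ 63.0 °C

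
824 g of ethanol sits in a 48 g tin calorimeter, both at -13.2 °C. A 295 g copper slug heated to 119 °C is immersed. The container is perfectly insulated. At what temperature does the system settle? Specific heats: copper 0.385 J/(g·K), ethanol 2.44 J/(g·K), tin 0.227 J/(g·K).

Heat gained plus heat lost sum to zero:
295*0.385*(T − 119) + 824*2.44*(T − (-13.2)) + 48*0.227*(T − (-13.2)) = 0
113.58(T − 119) + 2010.6(T − (-13.2)) + 10.9(T − (-13.2)) = 0
(113.58 + 2010.6 + 10.9) T = 113.58*119 + 2010.6*(-13.2) + 10.9*(-13.2)
T ≈ -6.17 °C

T_f ≈ -6.2 °C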